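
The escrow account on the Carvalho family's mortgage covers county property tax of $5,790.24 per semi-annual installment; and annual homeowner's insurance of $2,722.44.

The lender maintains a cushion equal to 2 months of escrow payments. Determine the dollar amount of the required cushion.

County property tax — $5,790.24 × 2 = $11,580.48
Homeowner's insurance — $2,722.44
Annual escrow total = $11,580.48 + $2,722.44 = $14,302.92
Monthly = $14,302.92 ÷ 12 = $1,191.91
Reserve = 2 × $1,191.91 = $2,383.82

$2,383.82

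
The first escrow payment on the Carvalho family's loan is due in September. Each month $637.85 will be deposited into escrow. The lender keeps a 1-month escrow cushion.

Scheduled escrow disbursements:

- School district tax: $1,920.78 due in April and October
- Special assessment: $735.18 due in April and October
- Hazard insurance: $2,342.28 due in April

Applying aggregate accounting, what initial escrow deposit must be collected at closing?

$3,189.25

Cushion = 1 × $637.85 = $637.85
Trial balance (start $0, +$637.85 each month, − disbursements):
  Sep: +$637.85 → $637.85
  Oct: +$637.85 − $2,655.96 → -$1,380.26
  Nov: +$637.85 → -$742.41
  Dec: +$637.85 → -$104.56
  Jan: +$637.85 → $533.29
  Feb: +$637.85 → $1,171.14
  Mar: +$637.85 → $1,808.99
  Apr: +$637.85 − $4,998.24 → -$2,551.40
  May: +$637.85 → -$1,913.55
  Jun: +$637.85 → -$1,275.70
  Jul: +$637.85 → -$637.85
  Aug: +$637.85 → $0.00
Lowest trial balance = -$2,551.40 (Apr)
Initial deposit = cushion − low point = $637.85 − (-$2,551.40) = $3,189.25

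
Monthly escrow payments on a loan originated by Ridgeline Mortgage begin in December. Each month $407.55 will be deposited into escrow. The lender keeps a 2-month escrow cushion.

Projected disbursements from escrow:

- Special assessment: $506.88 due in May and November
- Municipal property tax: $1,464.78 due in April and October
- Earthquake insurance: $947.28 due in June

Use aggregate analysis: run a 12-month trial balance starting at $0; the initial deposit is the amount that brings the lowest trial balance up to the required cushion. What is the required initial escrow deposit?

Cushion = 2 × $407.55 = $815.10
Trial balance (start $0, +$407.55 each month, − disbursements):
  Dec: +$407.55 → $407.55
  Jan: +$407.55 → $815.10
  Feb: +$407.55 → $1,222.65
  Mar: +$407.55 → $1,630.20
  Apr: +$407.55 − $1,464.78 → $572.97
  May: +$407.55 − $506.88 → $473.64
  Jun: +$407.55 − $947.28 → -$66.09
  Jul: +$407.55 → $341.46
  Aug: +$407.55 → $749.01
  Sep: +$407.55 → $1,156.56
  Oct: +$407.55 − $1,464.78 → $99.33
  Nov: +$407.55 − $506.88 → $0.00
Lowest trial balance = -$66.09 (Jun)
Initial deposit = cushion − low point = $815.10 − (-$66.09) = $881.19

$881.19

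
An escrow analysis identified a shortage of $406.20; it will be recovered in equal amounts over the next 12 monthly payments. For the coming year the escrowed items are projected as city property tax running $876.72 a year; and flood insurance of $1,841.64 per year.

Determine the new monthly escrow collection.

City property tax: $876.72
Flood insurance: $1,841.64
Yearly total = $876.72 + $1,841.64 = $2,718.36
Base monthly escrow = $2,718.36 / 12 = $226.53
Shortage per month = $406.20 / 12 = $33.85
New monthly escrow = $226.53 + $33.85 = $260.38

$260.38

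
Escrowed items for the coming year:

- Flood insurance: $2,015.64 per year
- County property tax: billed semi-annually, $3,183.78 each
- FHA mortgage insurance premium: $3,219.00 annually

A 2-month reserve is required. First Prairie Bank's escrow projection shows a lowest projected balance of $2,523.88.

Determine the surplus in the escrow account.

$590.18

Flood insurance: $2,015.64
County property tax: $3,183.78 × 2 = $6,367.56
FHA mortgage insurance premium: $3,219.00
Total per year = $2,015.64 + $6,367.56 + $3,219.00 = $11,602.20
Monthly = $11,602.20 ÷ 12 = $966.85
Required reserve = 2 × $966.85 = $1,933.70
Surplus = $2,523.88 − $1,933.70 = $590.18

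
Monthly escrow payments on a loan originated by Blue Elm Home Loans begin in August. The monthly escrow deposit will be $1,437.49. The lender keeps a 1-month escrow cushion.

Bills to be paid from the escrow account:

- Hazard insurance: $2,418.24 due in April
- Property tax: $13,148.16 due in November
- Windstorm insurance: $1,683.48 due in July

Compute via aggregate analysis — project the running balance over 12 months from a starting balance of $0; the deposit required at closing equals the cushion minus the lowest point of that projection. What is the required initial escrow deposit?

Cushion = 1 × $1,437.49 = $1,437.49
Trial balance (start $0, +$1,437.49 each month, − disbursements):
  Aug: +$1,437.49 → $1,437.49
  Sep: +$1,437.49 → $2,874.98
  Oct: +$1,437.49 → $4,312.47
  Nov: +$1,437.49 − $13,148.16 → -$7,398.20
  Dec: +$1,437.49 → -$5,960.71
  Jan: +$1,437.49 → -$4,523.22
  Feb: +$1,437.49 → -$3,085.73
  Mar: +$1,437.49 → -$1,648.24
  Apr: +$1,437.49 − $2,418.24 → -$2,628.99
  May: +$1,437.49 → -$1,191.50
  Jun: +$1,437.49 → $245.99
  Jul: +$1,437.49 − $1,683.48 → $0.00
Lowest trial balance = -$7,398.20 (Nov)
Initial deposit = cushion − low point = $1,437.49 − (-$7,398.20) = $8,835.69

$8,835.69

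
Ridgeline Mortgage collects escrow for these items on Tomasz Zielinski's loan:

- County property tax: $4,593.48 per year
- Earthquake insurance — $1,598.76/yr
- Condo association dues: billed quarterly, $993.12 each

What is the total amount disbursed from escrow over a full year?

$10,164.72

County property tax — $4,593.48/yr
Earthquake insurance — $1,598.76/yr
Condo association dues — $993.12 × 4 = $3,972.48/yr
Total annual escrow = $4,593.48 + $1,598.76 + $3,972.48 = $10,164.72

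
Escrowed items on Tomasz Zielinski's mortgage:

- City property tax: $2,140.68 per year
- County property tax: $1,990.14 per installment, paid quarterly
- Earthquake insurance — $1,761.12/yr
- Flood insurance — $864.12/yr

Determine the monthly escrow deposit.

City property tax — $2,140.68
County property tax — $1,990.14 × 4 = $7,960.56
Earthquake insurance — $1,761.12
Flood insurance — $864.12
Total annual escrow = $2,140.68 + $7,960.56 + $1,761.12 + $864.12 = $12,726.48
Base monthly escrow = $12,726.48 ÷ 12 = $1,060.54

$1,060.54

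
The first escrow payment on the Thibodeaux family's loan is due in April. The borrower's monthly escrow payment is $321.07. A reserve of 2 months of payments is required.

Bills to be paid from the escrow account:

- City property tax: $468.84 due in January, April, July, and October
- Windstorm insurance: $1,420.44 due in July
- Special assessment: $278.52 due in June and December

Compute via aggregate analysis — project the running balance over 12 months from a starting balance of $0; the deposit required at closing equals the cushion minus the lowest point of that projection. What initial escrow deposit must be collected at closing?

Cushion = 2 × $321.07 = $642.14
Trial balance (start $0, +$321.07 each month, − disbursements):
  Apr: +$321.07 − $468.84 → -$147.77
  May: +$321.07 → $173.30
  Jun: +$321.07 − $278.52 → $215.85
  Jul: +$321.07 − $1,889.28 → -$1,352.36
  Aug: +$321.07 → -$1,031.29
  Sep: +$321.07 → -$710.22
  Oct: +$321.07 − $468.84 → -$857.99
  Nov: +$321.07 → -$536.92
  Dec: +$321.07 − $278.52 → -$494.37
  Jan: +$321.07 − $468.84 → -$642.14
  Feb: +$321.07 → -$321.07
  Mar: +$321.07 → $0.00
Lowest trial balance = -$1,352.36 (Jul)
Initial deposit = cushion − low point = $642.14 − (-$1,352.36) = $1,994.50

$1,994.50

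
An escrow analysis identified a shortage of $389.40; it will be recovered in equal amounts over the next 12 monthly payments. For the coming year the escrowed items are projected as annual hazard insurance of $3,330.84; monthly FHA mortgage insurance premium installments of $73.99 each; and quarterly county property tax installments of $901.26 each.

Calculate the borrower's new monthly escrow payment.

$684.43

Hazard insurance — $3,330.84
FHA mortgage insurance premium — $73.99 × 12 = $887.88
County property tax — $901.26 × 4 = $3,605.04
Total annual escrow = $7,823.76
Monthly escrow = $7,823.76 ÷ 12 = $651.98
Monthly shortage recovery: $389.40 / 12 = $32.45
New monthly escrow = $651.98 + $32.45 = $684.43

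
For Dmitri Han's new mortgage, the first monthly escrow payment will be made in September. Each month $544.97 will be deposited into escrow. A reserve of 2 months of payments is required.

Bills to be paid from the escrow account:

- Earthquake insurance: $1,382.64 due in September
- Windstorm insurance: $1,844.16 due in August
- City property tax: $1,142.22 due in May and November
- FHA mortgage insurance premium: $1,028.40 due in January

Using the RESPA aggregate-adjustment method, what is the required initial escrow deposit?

Cushion = 2 × $544.97 = $1,089.94
Trial balance (start $0, +$544.97 each month, − disbursements):
  Sep: +$544.97 − $1,382.64 → -$837.67
  Oct: +$544.97 → -$292.70
  Nov: +$544.97 − $1,142.22 → -$889.95
  Dec: +$544.97 → -$344.98
  Jan: +$544.97 − $1,028.40 → -$828.41
  Feb: +$544.97 → -$283.44
  Mar: +$544.97 → $261.53
  Apr: +$544.97 → $806.50
  May: +$544.97 − $1,142.22 → $209.25
  Jun: +$544.97 → $754.22
  Jul: +$544.97 → $1,299.19
  Aug: +$544.97 − $1,844.16 → $0.00
Lowest trial balance = -$889.95 (Nov)
Initial deposit = cushion − low point = $1,089.94 − (-$889.95) = $1,979.89

$1,979.89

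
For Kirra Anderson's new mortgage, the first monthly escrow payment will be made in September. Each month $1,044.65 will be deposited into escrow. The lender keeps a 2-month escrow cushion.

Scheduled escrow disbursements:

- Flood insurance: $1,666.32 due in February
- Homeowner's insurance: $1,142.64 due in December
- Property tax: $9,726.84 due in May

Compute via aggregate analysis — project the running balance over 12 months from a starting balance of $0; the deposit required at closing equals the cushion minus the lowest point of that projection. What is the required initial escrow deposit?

$5,223.25

Cushion = 2 × $1,044.65 = $2,089.30
Trial balance (start $0, +$1,044.65 each month, − disbursements):
  Sep: +$1,044.65 → $1,044.65
  Oct: +$1,044.65 → $2,089.30
  Nov: +$1,044.65 → $3,133.95
  Dec: +$1,044.65 − $1,142.64 → $3,035.96
  Jan: +$1,044.65 → $4,080.61
  Feb: +$1,044.65 − $1,666.32 → $3,458.94
  Mar: +$1,044.65 → $4,503.59
  Apr: +$1,044.65 → $5,548.24
  May: +$1,044.65 − $9,726.84 → -$3,133.95
  Jun: +$1,044.65 → -$2,089.30
  Jul: +$1,044.65 → -$1,044.65
  Aug: +$1,044.65 → $0.00
Lowest trial balance = -$3,133.95 (May)
Initial deposit = cushion − low point = $2,089.30 − (-$3,133.95) = $5,223.25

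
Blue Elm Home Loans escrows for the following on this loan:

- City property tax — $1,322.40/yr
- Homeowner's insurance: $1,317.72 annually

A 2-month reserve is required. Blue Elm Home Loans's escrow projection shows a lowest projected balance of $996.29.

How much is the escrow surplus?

$556.27

City property tax = $1,322.40 per year
Homeowner's insurance = $1,317.72 per year
Total per year = $1,322.40 + $1,317.72 = $2,640.12
Monthly escrow = $2,640.12 ÷ 12 = $220.01
Required cushion = 2 × $220.01 = $440.02
Excess over cushion: $996.29 − $440.02 = $556.27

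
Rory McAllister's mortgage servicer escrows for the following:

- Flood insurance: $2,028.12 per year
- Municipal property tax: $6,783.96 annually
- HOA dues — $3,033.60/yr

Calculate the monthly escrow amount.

Flood insurance = $2,028.12 per year
Municipal property tax = $6,783.96 per year
HOA dues = $3,033.60 per year
Annual escrow total = $2,028.12 + $6,783.96 + $3,033.60 = $11,845.68
Monthly escrow = $11,845.68 / 12 = $987.14

$987.14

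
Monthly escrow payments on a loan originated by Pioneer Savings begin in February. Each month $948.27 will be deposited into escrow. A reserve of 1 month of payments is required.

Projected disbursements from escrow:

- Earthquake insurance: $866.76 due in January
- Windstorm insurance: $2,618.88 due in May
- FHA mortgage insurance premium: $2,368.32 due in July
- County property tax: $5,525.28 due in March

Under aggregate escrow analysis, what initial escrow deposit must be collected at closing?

$5,771.13

Cushion = 1 × $948.27 = $948.27
Trial balance (start $0, +$948.27 each month, − disbursements):
  Feb: +$948.27 → $948.27
  Mar: +$948.27 − $5,525.28 → -$3,628.74
  Apr: +$948.27 → -$2,680.47
  May: +$948.27 − $2,618.88 → -$4,351.08
  Jun: +$948.27 → -$3,402.81
  Jul: +$948.27 − $2,368.32 → -$4,822.86
  Aug: +$948.27 → -$3,874.59
  Sep: +$948.27 → -$2,926.32
  Oct: +$948.27 → -$1,978.05
  Nov: +$948.27 → -$1,029.78
  Dec: +$948.27 → -$81.51
  Jan: +$948.27 − $866.76 → $0.00
Lowest trial balance = -$4,822.86 (Jul)
Initial deposit = cushion − low point = $948.27 − (-$4,822.86) = $5,771.13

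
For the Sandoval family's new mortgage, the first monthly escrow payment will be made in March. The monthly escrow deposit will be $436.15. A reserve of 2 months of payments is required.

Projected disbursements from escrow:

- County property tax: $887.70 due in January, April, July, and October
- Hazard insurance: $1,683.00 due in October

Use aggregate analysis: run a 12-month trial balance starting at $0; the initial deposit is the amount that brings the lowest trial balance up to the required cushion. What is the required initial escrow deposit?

Cushion = 2 × $436.15 = $872.30
Trial balance (start $0, +$436.15 each month, − disbursements):
  Mar: +$436.15 → $436.15
  Apr: +$436.15 − $887.70 → -$15.40
  May: +$436.15 → $420.75
  Jun: +$436.15 → $856.90
  Jul: +$436.15 − $887.70 → $405.35
  Aug: +$436.15 → $841.50
  Sep: +$436.15 → $1,277.65
  Oct: +$436.15 − $2,570.70 → -$856.90
  Nov: +$436.15 → -$420.75
  Dec: +$436.15 → $15.40
  Jan: +$436.15 − $887.70 → -$436.15
  Feb: +$436.15 → $0.00
Lowest trial balance = -$856.90 (Oct)
Initial deposit = cushion − low point = $872.30 − (-$856.90) = $1,729.20

$1,729.20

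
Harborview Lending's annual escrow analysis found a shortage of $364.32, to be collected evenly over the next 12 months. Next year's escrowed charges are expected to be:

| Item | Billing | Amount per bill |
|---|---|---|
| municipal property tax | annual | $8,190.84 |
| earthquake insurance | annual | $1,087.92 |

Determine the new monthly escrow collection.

Municipal property tax = $8,190.84 annually
Earthquake insurance = $1,087.92 annually
Total per year = $8,190.84 + $1,087.92 = $9,278.76
Monthly = $9,278.76 ÷ 12 = $773.23
Shortage per month = $364.32 / 12 = $30.36
Adjusted monthly = $773.23 + $30.36 = $803.59

$803.59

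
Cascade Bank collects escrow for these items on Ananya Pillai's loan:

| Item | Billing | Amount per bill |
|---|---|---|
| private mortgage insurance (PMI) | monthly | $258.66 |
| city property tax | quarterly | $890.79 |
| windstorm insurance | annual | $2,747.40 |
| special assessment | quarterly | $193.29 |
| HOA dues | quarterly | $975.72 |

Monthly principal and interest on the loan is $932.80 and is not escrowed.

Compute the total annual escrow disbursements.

Private mortgage insurance (PMI): $258.66 × 12 = $3,103.92/yr
City property tax: $890.79 × 4 = $3,563.16/yr
Windstorm insurance: $2,747.40/yr
Special assessment: $193.29 × 4 = $773.16/yr
HOA dues: $975.72 × 4 = $3,902.88/yr
Total per year = $14,090.52

$14,090.52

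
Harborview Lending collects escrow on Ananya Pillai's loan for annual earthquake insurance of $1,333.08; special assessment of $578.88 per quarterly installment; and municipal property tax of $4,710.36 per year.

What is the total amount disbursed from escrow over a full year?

$8,358.96

Earthquake insurance — $1,333.08 per year
Special assessment — $578.88 × 4 = $2,315.52 per year
Municipal property tax — $4,710.36 per year
Annual escrow total = $1,333.08 + $2,315.52 + $4,710.36 = $8,358.96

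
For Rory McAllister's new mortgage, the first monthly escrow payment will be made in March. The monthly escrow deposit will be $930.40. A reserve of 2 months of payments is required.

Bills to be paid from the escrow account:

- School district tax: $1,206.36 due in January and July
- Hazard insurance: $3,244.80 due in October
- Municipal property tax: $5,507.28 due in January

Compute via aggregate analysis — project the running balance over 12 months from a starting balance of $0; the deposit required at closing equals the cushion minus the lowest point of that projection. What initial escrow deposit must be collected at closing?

Cushion = 2 × $930.40 = $1,860.80
Trial balance (start $0, +$930.40 each month, − disbursements):
  Mar: +$930.40 → $930.40
  Apr: +$930.40 → $1,860.80
  May: +$930.40 → $2,791.20
  Jun: +$930.40 → $3,721.60
  Jul: +$930.40 − $1,206.36 → $3,445.64
  Aug: +$930.40 → $4,376.04
  Sep: +$930.40 → $5,306.44
  Oct: +$930.40 − $3,244.80 → $2,992.04
  Nov: +$930.40 → $3,922.44
  Dec: +$930.40 → $4,852.84
  Jan: +$930.40 − $6,713.64 → -$930.40
  Feb: +$930.40 → $0.00
Lowest trial balance = -$930.40 (Jan)
Initial deposit = cushion − low point = $1,860.80 − (-$930.40) = $2,791.20

$2,791.20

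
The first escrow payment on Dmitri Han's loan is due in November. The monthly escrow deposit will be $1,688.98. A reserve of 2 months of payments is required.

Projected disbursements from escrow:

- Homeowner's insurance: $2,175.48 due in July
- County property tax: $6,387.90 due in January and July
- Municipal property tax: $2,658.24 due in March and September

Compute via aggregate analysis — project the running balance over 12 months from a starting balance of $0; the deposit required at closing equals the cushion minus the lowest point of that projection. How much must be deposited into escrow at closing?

$5,786.66

Cushion = 2 × $1,688.98 = $3,377.96
Trial balance (start $0, +$1,688.98 each month, − disbursements):
  Nov: +$1,688.98 → $1,688.98
  Dec: +$1,688.98 → $3,377.96
  Jan: +$1,688.98 − $6,387.90 → -$1,320.96
  Feb: +$1,688.98 → $368.02
  Mar: +$1,688.98 − $2,658.24 → -$601.24
  Apr: +$1,688.98 → $1,087.74
  May: +$1,688.98 → $2,776.72
  Jun: +$1,688.98 → $4,465.70
  Jul: +$1,688.98 − $8,563.38 → -$2,408.70
  Aug: +$1,688.98 → -$719.72
  Sep: +$1,688.98 − $2,658.24 → -$1,688.98
  Oct: +$1,688.98 → $0.00
Lowest trial balance = -$2,408.70 (Jul)
Initial deposit = cushion − low point = $3,377.96 − (-$2,408.70) = $5,786.66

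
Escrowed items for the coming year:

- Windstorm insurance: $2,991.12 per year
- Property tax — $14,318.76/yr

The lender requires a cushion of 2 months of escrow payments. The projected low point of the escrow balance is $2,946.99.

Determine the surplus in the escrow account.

Windstorm insurance: $2,991.12
Property tax: $14,318.76
Annual escrow total = $17,309.88
Base monthly escrow = $17,309.88 / 12 = $1,442.49
Required cushion = 2 × $1,442.49 = $2,884.98
Excess over cushion: $2,946.99 − $2,884.98 = $62.01

$62.01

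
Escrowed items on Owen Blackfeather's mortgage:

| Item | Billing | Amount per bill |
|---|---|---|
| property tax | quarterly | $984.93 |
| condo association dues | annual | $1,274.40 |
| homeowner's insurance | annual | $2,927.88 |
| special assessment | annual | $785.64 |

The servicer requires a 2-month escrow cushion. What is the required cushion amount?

Property tax = $984.93 × 4 = $3,939.72 annually
Condo association dues = $1,274.40 annually
Homeowner's insurance = $2,927.88 annually
Special assessment = $785.64 annually
Total annual escrow = $8,927.64
Base monthly escrow = $8,927.64 / 12 = $743.97
Reserve = 2 × $743.97 = $1,487.94

$1,487.94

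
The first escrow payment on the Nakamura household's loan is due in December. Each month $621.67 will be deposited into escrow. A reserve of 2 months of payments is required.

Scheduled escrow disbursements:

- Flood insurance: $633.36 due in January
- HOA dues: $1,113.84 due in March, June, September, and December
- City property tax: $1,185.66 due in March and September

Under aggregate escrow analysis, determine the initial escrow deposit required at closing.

Cushion = 2 × $621.67 = $1,243.34
Trial balance (start $0, +$621.67 each month, − disbursements):
  Dec: +$621.67 − $1,113.84 → -$492.17
  Jan: +$621.67 − $633.36 → -$503.86
  Feb: +$621.67 → $117.81
  Mar: +$621.67 − $2,299.50 → -$1,560.02
  Apr: +$621.67 → -$938.35
  May: +$621.67 → -$316.68
  Jun: +$621.67 − $1,113.84 → -$808.85
  Jul: +$621.67 → -$187.18
  Aug: +$621.67 → $434.49
  Sep: +$621.67 − $2,299.50 → -$1,243.34
  Oct: +$621.67 → -$621.67
  Nov: +$621.67 → $0.00
Lowest trial balance = -$1,560.02 (Mar)
Initial deposit = cushion − low point = $1,243.34 − (-$1,560.02) = $2,803.36

$2,803.36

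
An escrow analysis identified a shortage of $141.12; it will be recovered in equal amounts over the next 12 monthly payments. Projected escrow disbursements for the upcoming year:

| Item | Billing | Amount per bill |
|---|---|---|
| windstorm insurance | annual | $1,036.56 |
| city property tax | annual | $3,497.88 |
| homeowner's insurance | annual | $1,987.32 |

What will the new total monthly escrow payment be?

$555.24

Windstorm insurance — $1,036.56
City property tax — $3,497.88
Homeowner's insurance — $1,987.32
Yearly total = $6,521.76
Per month = $6,521.76 ÷ 12 = $543.48
Shortage per month = $141.12 ÷ 12 = $11.76
Adjusted monthly = $543.48 + $11.76 = $555.24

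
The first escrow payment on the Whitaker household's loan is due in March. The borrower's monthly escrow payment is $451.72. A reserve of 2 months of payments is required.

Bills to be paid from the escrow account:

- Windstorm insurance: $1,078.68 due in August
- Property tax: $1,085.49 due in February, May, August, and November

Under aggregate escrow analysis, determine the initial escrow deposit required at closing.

Cushion = 2 × $451.72 = $903.44
Trial balance (start $0, +$451.72 each month, − disbursements):
  Mar: +$451.72 → $451.72
  Apr: +$451.72 → $903.44
  May: +$451.72 − $1,085.49 → $269.67
  Jun: +$451.72 → $721.39
  Jul: +$451.72 → $1,173.11
  Aug: +$451.72 − $2,164.17 → -$539.34
  Sep: +$451.72 → -$87.62
  Oct: +$451.72 → $364.10
  Nov: +$451.72 − $1,085.49 → -$269.67
  Dec: +$451.72 → $182.05
  Jan: +$451.72 → $633.77
  Feb: +$451.72 − $1,085.49 → $0.00
Lowest trial balance = -$539.34 (Aug)
Initial deposit = cushion − low point = $903.44 − (-$539.34) = $1,442.78

$1,442.78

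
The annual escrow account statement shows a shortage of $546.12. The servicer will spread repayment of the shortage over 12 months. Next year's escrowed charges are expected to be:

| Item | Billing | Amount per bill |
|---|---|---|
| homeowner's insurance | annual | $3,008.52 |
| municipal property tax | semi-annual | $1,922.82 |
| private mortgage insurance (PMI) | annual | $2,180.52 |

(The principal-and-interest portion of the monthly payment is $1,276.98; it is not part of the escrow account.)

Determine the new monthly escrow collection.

$798.40

Homeowner's insurance — $3,008.52 per year
Municipal property tax — $1,922.82 × 2 = $3,845.64 per year
Private mortgage insurance (PMI) — $2,180.52 per year
Annual escrow total = $3,008.52 + $3,845.64 + $2,180.52 = $9,034.68
Base monthly escrow = $9,034.68 ÷ 12 = $752.89
Shortage per month = $546.12 ÷ 12 = $45.51
New monthly escrow = $752.89 + $45.51 = $798.40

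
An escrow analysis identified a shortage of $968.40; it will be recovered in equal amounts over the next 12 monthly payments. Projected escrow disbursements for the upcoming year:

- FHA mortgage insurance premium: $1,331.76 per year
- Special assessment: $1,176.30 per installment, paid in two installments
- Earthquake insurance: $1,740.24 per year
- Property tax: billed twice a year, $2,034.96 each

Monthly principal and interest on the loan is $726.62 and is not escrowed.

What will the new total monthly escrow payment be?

FHA mortgage insurance premium: $1,331.76/yr
Special assessment: $1,176.30 × 2 = $2,352.60/yr
Earthquake insurance: $1,740.24/yr
Property tax: $2,034.96 × 2 = $4,069.92/yr
Combined annual = $9,494.52
Monthly escrow = $9,494.52 ÷ 12 = $791.21
Shortage per month = $968.40 / 12 = $80.70
Adjusted monthly = $791.21 + $80.70 = $871.91

$871.91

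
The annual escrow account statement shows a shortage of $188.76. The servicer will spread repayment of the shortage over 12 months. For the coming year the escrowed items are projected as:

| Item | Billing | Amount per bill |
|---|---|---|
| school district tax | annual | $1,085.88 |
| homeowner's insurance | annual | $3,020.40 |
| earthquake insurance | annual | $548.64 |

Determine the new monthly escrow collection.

School district tax: $1,085.88 annually
Homeowner's insurance: $3,020.40 annually
Earthquake insurance: $548.64 annually
Combined annual = $4,654.92
Monthly = $4,654.92 / 12 = $387.91
Monthly shortage recovery: $188.76 ÷ 12 = $15.73
New monthly escrow = $387.91 + $15.73 = $403.64

$403.64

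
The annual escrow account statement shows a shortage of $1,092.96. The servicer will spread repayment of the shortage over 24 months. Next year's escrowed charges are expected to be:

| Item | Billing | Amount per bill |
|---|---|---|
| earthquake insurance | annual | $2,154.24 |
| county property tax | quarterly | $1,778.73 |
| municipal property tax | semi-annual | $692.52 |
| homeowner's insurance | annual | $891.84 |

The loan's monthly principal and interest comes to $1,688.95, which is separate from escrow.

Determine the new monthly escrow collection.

$1,007.71

Earthquake insurance — $2,154.24/yr
County property tax — $1,778.73 × 4 = $7,114.92/yr
Municipal property tax — $692.52 × 2 = $1,385.04/yr
Homeowner's insurance — $891.84/yr
Combined annual = $2,154.24 + $7,114.92 + $1,385.04 + $891.84 = $11,546.04
Base monthly escrow = $11,546.04 ÷ 12 = $962.17
Monthly shortage recovery: $1,092.96 / 24 = $45.54
New monthly escrow = $962.17 + $45.54 = $1,007.71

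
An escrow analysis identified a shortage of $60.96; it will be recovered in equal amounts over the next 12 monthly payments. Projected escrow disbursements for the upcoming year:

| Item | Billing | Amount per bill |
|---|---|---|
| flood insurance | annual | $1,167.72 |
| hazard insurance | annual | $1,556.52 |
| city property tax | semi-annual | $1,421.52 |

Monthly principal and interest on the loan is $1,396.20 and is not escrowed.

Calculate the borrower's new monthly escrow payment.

$469.02

Flood insurance: $1,167.72/yr
Hazard insurance: $1,556.52/yr
City property tax: $1,421.52 × 2 = $2,843.04/yr
Yearly total = $5,567.28
Monthly escrow = $5,567.28 ÷ 12 = $463.94
Shortage per month = $60.96 / 12 = $5.08
New monthly escrow = $463.94 + $5.08 = $469.02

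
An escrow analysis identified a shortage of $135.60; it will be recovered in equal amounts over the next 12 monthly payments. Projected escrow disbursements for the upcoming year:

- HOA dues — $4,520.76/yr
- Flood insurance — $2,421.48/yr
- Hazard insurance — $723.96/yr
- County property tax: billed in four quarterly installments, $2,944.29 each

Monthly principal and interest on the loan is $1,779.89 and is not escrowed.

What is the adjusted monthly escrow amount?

$1,631.58

HOA dues = $4,520.76 per year
Flood insurance = $2,421.48 per year
Hazard insurance = $723.96 per year
County property tax = $2,944.29 × 4 = $11,777.16 per year
Total per year = $4,520.76 + $2,421.48 + $723.96 + $11,777.16 = $19,443.36
Monthly escrow = $19,443.36 ÷ 12 = $1,620.28
Shortage per month = $135.60 / 12 = $11.30
Adjusted monthly = $1,620.28 + $11.30 = $1,631.58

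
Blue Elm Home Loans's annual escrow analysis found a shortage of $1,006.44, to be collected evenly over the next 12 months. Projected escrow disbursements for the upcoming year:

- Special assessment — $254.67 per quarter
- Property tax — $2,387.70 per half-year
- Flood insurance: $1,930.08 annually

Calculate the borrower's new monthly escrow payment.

Special assessment — $254.67 × 4 = $1,018.68
Property tax — $2,387.70 × 2 = $4,775.40
Flood insurance — $1,930.08
Combined annual = $7,724.16
Per month = $7,724.16 ÷ 12 = $643.68
Shortage spread = $1,006.44 ÷ 12 = $83.87/mo
Adjusted monthly = $643.68 + $83.87 = $727.55

$727.55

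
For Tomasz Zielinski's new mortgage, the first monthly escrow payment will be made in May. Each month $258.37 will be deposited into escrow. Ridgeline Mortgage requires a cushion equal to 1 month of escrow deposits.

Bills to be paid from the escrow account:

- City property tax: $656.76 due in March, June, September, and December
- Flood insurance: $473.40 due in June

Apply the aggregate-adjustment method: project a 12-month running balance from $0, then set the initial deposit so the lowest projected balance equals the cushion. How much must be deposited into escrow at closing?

$871.79

Cushion = 1 × $258.37 = $258.37
Trial balance (start $0, +$258.37 each month, − disbursements):
  May: +$258.37 → $258.37
  Jun: +$258.37 − $1,130.16 → -$613.42
  Jul: +$258.37 → -$355.05
  Aug: +$258.37 → -$96.68
  Sep: +$258.37 − $656.76 → -$495.07
  Oct: +$258.37 → -$236.70
  Nov: +$258.37 → $21.67
  Dec: +$258.37 − $656.76 → -$376.72
  Jan: +$258.37 → -$118.35
  Feb: +$258.37 → $140.02
  Mar: +$258.37 − $656.76 → -$258.37
  Apr: +$258.37 → $0.00
Lowest trial balance = -$613.42 (Jun)
Initial deposit = cushion − low point = $258.37 − (-$613.42) = $871.79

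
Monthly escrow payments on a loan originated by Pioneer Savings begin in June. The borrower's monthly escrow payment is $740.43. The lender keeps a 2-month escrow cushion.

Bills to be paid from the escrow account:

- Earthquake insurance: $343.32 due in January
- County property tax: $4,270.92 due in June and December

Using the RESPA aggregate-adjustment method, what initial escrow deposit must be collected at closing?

Cushion = 2 × $740.43 = $1,480.86
Trial balance (start $0, +$740.43 each month, − disbursements):
  Jun: +$740.43 − $4,270.92 → -$3,530.49
  Jul: +$740.43 → -$2,790.06
  Aug: +$740.43 → -$2,049.63
  Sep: +$740.43 → -$1,309.20
  Oct: +$740.43 → -$568.77
  Nov: +$740.43 → $171.66
  Dec: +$740.43 − $4,270.92 → -$3,358.83
  Jan: +$740.43 − $343.32 → -$2,961.72
  Feb: +$740.43 → -$2,221.29
  Mar: +$740.43 → -$1,480.86
  Apr: +$740.43 → -$740.43
  May: +$740.43 → $0.00
Lowest trial balance = -$3,530.49 (Jun)
Initial deposit = cushion − low point = $1,480.86 − (-$3,530.49) = $5,011.35

$5,011.35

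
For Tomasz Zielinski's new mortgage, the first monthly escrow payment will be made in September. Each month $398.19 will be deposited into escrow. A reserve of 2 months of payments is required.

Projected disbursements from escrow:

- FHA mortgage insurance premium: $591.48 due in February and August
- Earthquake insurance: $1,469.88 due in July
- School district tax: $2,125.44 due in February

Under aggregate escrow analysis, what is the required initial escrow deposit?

$1,124.16

Cushion = 2 × $398.19 = $796.38
Trial balance (start $0, +$398.19 each month, − disbursements):
  Sep: +$398.19 → $398.19
  Oct: +$398.19 → $796.38
  Nov: +$398.19 → $1,194.57
  Dec: +$398.19 → $1,592.76
  Jan: +$398.19 → $1,990.95
  Feb: +$398.19 − $2,716.92 → -$327.78
  Mar: +$398.19 → $70.41
  Apr: +$398.19 → $468.60
  May: +$398.19 → $866.79
  Jun: +$398.19 → $1,264.98
  Jul: +$398.19 − $1,469.88 → $193.29
  Aug: +$398.19 − $591.48 → $0.00
Lowest trial balance = -$327.78 (Feb)
Initial deposit = cushion − low point = $796.38 − (-$327.78) = $1,124.16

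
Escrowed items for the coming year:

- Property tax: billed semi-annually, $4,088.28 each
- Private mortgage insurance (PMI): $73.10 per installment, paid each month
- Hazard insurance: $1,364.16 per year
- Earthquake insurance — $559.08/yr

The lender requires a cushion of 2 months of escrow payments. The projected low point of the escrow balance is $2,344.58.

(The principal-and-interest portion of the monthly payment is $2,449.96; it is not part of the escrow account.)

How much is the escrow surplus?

$515.08

Property tax = $4,088.28 × 2 = $8,176.56
Private mortgage insurance (PMI) = $73.10 × 12 = $877.20
Hazard insurance = $1,364.16
Earthquake insurance = $559.08
Yearly total = $10,977.00
Monthly escrow = $10,977.00 / 12 = $914.75
Required reserve = 2 × $914.75 = $1,829.50
Surplus = $2,344.58 − $1,829.50 = $515.08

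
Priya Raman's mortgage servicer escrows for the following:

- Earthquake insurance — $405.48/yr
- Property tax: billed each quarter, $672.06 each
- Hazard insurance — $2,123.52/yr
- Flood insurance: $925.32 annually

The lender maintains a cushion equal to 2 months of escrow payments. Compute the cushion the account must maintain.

$1,023.76

Earthquake insurance: $405.48
Property tax: $672.06 × 4 = $2,688.24
Hazard insurance: $2,123.52
Flood insurance: $925.32
Yearly total = $405.48 + $2,688.24 + $2,123.52 + $925.32 = $6,142.56
Monthly = $6,142.56 / 12 = $511.88
Cushion = 2 × $511.88 = $1,023.76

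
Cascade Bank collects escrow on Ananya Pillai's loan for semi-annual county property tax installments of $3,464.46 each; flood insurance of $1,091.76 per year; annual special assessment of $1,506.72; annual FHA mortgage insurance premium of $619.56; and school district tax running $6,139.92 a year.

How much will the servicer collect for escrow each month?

County property tax = $3,464.46 × 2 = $6,928.92/yr
Flood insurance = $1,091.76/yr
Special assessment = $1,506.72/yr
FHA mortgage insurance premium = $619.56/yr
School district tax = $6,139.92/yr
Total per year = $6,928.92 + $1,091.76 + $1,506.72 + $619.56 + $6,139.92 = $16,286.88
Monthly escrow = $16,286.88 / 12 = $1,357.24

$1,357.24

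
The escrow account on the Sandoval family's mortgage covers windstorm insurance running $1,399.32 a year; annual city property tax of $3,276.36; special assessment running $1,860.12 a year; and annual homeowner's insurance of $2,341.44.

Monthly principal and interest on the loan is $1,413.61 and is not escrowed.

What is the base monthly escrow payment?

$739.77

Windstorm insurance: $1,399.32 per year
City property tax: $3,276.36 per year
Special assessment: $1,860.12 per year
Homeowner's insurance: $2,341.44 per year
Total per year = $1,399.32 + $3,276.36 + $1,860.12 + $2,341.44 = $8,877.24
Monthly = $8,877.24 ÷ 12 = $739.77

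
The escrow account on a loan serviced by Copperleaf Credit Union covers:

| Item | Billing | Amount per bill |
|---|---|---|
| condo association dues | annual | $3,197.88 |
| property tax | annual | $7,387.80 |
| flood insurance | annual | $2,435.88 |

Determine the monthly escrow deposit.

Condo association dues — $3,197.88/yr
Property tax — $7,387.80/yr
Flood insurance — $2,435.88/yr
Yearly total = $13,021.56
Base monthly escrow = $13,021.56 ÷ 12 = $1,085.13

$1,085.13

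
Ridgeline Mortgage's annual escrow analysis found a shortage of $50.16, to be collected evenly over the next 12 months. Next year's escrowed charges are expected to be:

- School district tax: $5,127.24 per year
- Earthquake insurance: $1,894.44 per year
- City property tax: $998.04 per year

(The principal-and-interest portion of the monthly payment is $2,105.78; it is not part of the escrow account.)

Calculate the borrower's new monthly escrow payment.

$672.49

School district tax = $5,127.24
Earthquake insurance = $1,894.44
City property tax = $998.04
Annual escrow total = $5,127.24 + $1,894.44 + $998.04 = $8,019.72
Per month = $8,019.72 / 12 = $668.31
Shortage per month = $50.16 / 12 = $4.18
New monthly escrow = $668.31 + $4.18 = $672.49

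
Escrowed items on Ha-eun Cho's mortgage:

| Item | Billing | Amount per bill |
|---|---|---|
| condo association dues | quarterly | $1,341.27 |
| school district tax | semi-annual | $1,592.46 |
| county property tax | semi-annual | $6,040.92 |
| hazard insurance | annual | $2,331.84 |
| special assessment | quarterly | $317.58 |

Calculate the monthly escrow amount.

$2,019.50

Condo association dues = $1,341.27 × 4 = $5,365.08
School district tax = $1,592.46 × 2 = $3,184.92
County property tax = $6,040.92 × 2 = $12,081.84
Hazard insurance = $2,331.84
Special assessment = $317.58 × 4 = $1,270.32
Total annual escrow = $5,365.08 + $3,184.92 + $12,081.84 + $2,331.84 + $1,270.32 = $24,234.00
Per month = $24,234.00 ÷ 12 = $2,019.50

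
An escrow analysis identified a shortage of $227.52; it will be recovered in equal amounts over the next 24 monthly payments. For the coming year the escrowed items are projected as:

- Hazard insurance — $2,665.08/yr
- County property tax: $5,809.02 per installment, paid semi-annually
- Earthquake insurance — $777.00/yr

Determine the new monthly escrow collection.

$1,264.49

Hazard insurance: $2,665.08 annually
County property tax: $5,809.02 × 2 = $11,618.04 annually
Earthquake insurance: $777.00 annually
Yearly total = $2,665.08 + $11,618.04 + $777.00 = $15,060.12
Monthly escrow = $15,060.12 / 12 = $1,255.01
Shortage spread = $227.52 / 24 = $9.48/mo
Adjusted monthly = $1,255.01 + $9.48 = $1,264.49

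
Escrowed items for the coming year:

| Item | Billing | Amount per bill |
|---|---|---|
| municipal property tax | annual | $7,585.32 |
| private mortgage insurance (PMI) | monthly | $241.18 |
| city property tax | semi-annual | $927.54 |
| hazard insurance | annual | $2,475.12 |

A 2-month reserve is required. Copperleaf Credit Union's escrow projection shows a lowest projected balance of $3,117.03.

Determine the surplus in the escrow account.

$648.75

Municipal property tax = $7,585.32 per year
Private mortgage insurance (PMI) = $241.18 × 12 = $2,894.16 per year
City property tax = $927.54 × 2 = $1,855.08 per year
Hazard insurance = $2,475.12 per year
Yearly total = $7,585.32 + $2,894.16 + $1,855.08 + $2,475.12 = $14,809.68
Base monthly escrow = $14,809.68 / 12 = $1,234.14
Required cushion = 2 × $1,234.14 = $2,468.28
Excess over cushion: $3,117.03 − $2,468.28 = $648.75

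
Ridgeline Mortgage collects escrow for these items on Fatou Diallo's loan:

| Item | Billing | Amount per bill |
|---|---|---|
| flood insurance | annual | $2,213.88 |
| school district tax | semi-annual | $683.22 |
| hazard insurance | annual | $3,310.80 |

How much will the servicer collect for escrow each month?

Flood insurance — $2,213.88/yr
School district tax — $683.22 × 2 = $1,366.44/yr
Hazard insurance — $3,310.80/yr
Combined annual = $2,213.88 + $1,366.44 + $3,310.80 = $6,891.12
Monthly escrow = $6,891.12 / 12 = $574.26

$574.26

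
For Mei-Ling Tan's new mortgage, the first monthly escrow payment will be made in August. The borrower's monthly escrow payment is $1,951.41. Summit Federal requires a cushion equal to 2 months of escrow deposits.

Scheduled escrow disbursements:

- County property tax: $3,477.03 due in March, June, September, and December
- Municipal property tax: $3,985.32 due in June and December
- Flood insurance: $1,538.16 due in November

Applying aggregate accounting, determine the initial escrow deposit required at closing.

Cushion = 2 × $1,951.41 = $3,902.82
Trial balance (start $0, +$1,951.41 each month, − disbursements):
  Aug: +$1,951.41 → $1,951.41
  Sep: +$1,951.41 − $3,477.03 → $425.79
  Oct: +$1,951.41 → $2,377.20
  Nov: +$1,951.41 − $1,538.16 → $2,790.45
  Dec: +$1,951.41 − $7,462.35 → -$2,720.49
  Jan: +$1,951.41 → -$769.08
  Feb: +$1,951.41 → $1,182.33
  Mar: +$1,951.41 − $3,477.03 → -$343.29
  Apr: +$1,951.41 → $1,608.12
  May: +$1,951.41 → $3,559.53
  Jun: +$1,951.41 − $7,462.35 → -$1,951.41
  Jul: +$1,951.41 → $0.00
Lowest trial balance = -$2,720.49 (Dec)
Initial deposit = cushion − low point = $3,902.82 − (-$2,720.49) = $6,623.31

$6,623.31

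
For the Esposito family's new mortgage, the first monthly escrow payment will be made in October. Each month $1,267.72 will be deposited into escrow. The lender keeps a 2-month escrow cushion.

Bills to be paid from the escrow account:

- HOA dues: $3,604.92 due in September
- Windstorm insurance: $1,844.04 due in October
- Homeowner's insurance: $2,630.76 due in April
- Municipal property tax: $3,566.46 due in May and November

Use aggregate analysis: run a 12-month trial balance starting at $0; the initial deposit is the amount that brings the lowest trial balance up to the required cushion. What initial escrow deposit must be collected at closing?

$5,410.50

Cushion = 2 × $1,267.72 = $2,535.44
Trial balance (start $0, +$1,267.72 each month, − disbursements):
  Oct: +$1,267.72 − $1,844.04 → -$576.32
  Nov: +$1,267.72 − $3,566.46 → -$2,875.06
  Dec: +$1,267.72 → -$1,607.34
  Jan: +$1,267.72 → -$339.62
  Feb: +$1,267.72 → $928.10
  Mar: +$1,267.72 → $2,195.82
  Apr: +$1,267.72 − $2,630.76 → $832.78
  May: +$1,267.72 − $3,566.46 → -$1,465.96
  Jun: +$1,267.72 → -$198.24
  Jul: +$1,267.72 → $1,069.48
  Aug: +$1,267.72 → $2,337.20
  Sep: +$1,267.72 − $3,604.92 → $0.00
Lowest trial balance = -$2,875.06 (Nov)
Initial deposit = cushion − low point = $2,535.44 − (-$2,875.06) = $5,410.50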